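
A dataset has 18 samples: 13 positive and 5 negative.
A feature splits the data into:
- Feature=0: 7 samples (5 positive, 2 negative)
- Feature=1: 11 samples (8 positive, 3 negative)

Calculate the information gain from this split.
0.0001 bits

Information Gain = H(Y) - H(Y|Feature)

Before split:
P(positive) = 13/18 = 0.7222
H(Y) = 0.8524 bits

After split:
Feature=0: H = 0.8631 bits (weight = 7/18)
Feature=1: H = 0.8454 bits (weight = 11/18)
H(Y|Feature) = (7/18)×0.8631 + (11/18)×0.8454 = 0.8523 bits

Information Gain = 0.8524 - 0.8523 = 0.0001 bits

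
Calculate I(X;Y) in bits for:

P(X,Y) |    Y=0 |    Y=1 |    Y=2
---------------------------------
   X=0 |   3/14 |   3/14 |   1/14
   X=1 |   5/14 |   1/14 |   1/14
0.0800 bits

Mutual information: I(X;Y) = H(X) + H(Y) - H(X,Y)

Marginals:
P(X) = (1/2, 1/2), H(X) = 1.0000 bits
P(Y) = (4/7, 2/7, 1/7), H(Y) = 1.3788 bits

Joint entropy: H(X,Y) = 2.2988 bits

I(X;Y) = 1.0000 + 1.3788 - 2.2988 = 0.0800 bits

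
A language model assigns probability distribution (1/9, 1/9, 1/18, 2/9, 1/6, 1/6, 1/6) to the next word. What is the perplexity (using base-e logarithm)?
6.5467

Perplexity is e^H (or exp(H) for natural log).

First, H = -Σ p log p = 1.8790 nats
Perplexity = e^1.8790 = 6.5467

Interpretation: The model's uncertainty is equivalent to choosing uniformly among 6.5 options.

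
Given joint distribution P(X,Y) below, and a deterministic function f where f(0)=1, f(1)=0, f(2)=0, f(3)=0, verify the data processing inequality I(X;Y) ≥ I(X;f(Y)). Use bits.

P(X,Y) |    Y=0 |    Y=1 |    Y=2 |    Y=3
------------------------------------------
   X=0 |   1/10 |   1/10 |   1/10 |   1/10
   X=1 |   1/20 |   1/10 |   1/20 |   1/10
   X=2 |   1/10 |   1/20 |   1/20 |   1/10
I(X;Y) = 0.0345, I(X;f(Y)) = 0.0163, inequality holds: 0.0345 ≥ 0.0163

Data Processing Inequality: For any Markov chain X → Y → Z, we have I(X;Y) ≥ I(X;Z).

Here Z = f(Y) is a deterministic function of Y, forming X → Y → Z.

Original I(X;Y) = 0.0345 bits

After applying f:
P(X,Z) where Z=f(Y):
- P(X,Z=0) = P(X,Y=1) + P(X,Y=2) + P(X,Y=3)
- P(X,Z=1) = P(X,Y=0)

I(X;Z) = I(X;f(Y)) = 0.0163 bits

Verification: 0.0345 ≥ 0.0163 ✓

Information cannot be created by processing; the function f can only lose information about X.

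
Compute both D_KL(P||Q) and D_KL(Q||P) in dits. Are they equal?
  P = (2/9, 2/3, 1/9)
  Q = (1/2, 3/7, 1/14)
D_KL(P||Q) = 0.0710, D_KL(Q||P) = 0.0801

KL divergence is not symmetric: D_KL(P||Q) ≠ D_KL(Q||P) in general.

D_KL(P||Q) = 0.0710 dits
D_KL(Q||P) = 0.0801 dits

No, they are not equal!

This asymmetry is why KL divergence is not a true distance metric.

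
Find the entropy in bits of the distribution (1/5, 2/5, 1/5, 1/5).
1.9219 bits

Shannon entropy is H(X) = -Σ p(x) log p(x).

For P = (1/5, 2/5, 1/5, 1/5):
H = -1/5 × log_2(1/5) -2/5 × log_2(2/5) -1/5 × log_2(1/5) -1/5 × log_2(1/5)
H = 1.9219 bits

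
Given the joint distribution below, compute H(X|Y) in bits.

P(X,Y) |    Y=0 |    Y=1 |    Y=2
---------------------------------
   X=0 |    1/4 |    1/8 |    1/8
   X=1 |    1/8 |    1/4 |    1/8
0.9387 bits

Using the chain rule: H(X|Y) = H(X,Y) - H(Y)

First, compute H(X,Y) = 2.5000 bits

Marginal P(Y) = (3/8, 3/8, 1/4)
H(Y) = 1.5613 bits

H(X|Y) = H(X,Y) - H(Y) = 2.5000 - 1.5613 = 0.9387 bits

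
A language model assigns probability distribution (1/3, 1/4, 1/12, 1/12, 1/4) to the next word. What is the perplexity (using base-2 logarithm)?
4.3645

Perplexity is 2^H (or exp(H) for natural log).

First, H = -Σ p log p = 2.1258 bits
Perplexity = 2^2.1258 = 4.3645

Interpretation: The model's uncertainty is equivalent to choosing uniformly among 4.4 options.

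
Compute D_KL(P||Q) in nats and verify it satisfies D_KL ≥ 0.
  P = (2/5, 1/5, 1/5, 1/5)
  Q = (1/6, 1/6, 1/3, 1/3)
0.1823 nats

KL divergence satisfies the Gibbs inequality: D_KL(P||Q) ≥ 0 for all distributions P, Q.

D_KL(P||Q) = Σ p(x) log(p(x)/q(x))
Term by term:
  x=0: 2/5 × log_e[(2/5)/(1/6)] = 0.3502
  x=1: 1/5 × log_e[(1/5)/(1/6)] = 0.0365
  x=2: 1/5 × log_e[(1/5)/(1/3)] = -0.1022
  x=3: 1/5 × log_e[(1/5)/(1/3)] = -0.1022
D_KL(P||Q) = 0.1823 nats

D_KL(P||Q) = 0.1823 ≥ 0 ✓

This non-negativity is a fundamental property: relative entropy cannot be negative because it measures how different Q is from P.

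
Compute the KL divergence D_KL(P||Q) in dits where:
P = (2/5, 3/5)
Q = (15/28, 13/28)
0.0161 dits

KL divergence: D_KL(P||Q) = Σ p(x) log(p(x)/q(x))

Computing term by term:
  x=0: 2/5 × log_10[(2/5)/(15/28)] = 2/5 × -0.1269 = -0.0507
  x=1: 3/5 × log_10[(3/5)/(13/28)] = 3/5 × 0.1114 = 0.0668

D_KL(P||Q) = 0.0161 dits

Note: KL divergence is always non-negative and equals 0 iff P = Q.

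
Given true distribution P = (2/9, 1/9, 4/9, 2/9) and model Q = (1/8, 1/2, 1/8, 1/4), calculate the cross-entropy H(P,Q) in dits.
0.7693 dits

Cross-entropy: H(P,Q) = -Σ p(x) log q(x)

Alternatively: H(P,Q) = H(P) + D_KL(P||Q)
H(P) = 0.5529 dits
D_KL(P||Q) = 0.2164 dits

H(P,Q) = 0.5529 + 0.2164 = 0.7693 dits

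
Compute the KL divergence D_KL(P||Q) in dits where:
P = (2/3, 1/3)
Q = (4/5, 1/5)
0.0212 dits

KL divergence: D_KL(P||Q) = Σ p(x) log(p(x)/q(x))

Computing term by term:
  x=0: 2/3 × log_10[(2/3)/(4/5)] = 2/3 × -0.0792 = -0.0528
  x=1: 1/3 × log_10[(1/3)/(1/5)] = 1/3 × 0.2218 = 0.0739

D_KL(P||Q) = 0.0212 dits

Note: KL divergence is always non-negative and equals 0 iff P = Q.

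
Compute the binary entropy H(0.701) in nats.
0.6100 nats

The binary entropy function is:
H(p) = -p log(p) - (1-p) log(1-p)

H(0.701) = -0.701 × log_e(0.701) - 0.299 × log_e(0.299)
H(0.701) = 0.6100 nats

Note: Binary entropy is maximized at p=0.5 (H=1 bit) and minimized at p=0 or p=1 (H=0).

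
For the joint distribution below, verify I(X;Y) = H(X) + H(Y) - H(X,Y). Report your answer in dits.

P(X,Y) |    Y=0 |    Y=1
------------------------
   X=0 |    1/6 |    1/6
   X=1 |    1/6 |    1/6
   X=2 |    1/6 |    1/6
I(X;Y) = 0.0000 dits

Mutual information has multiple equivalent forms:
- I(X;Y) = H(X) - H(X|Y)
- I(X;Y) = H(Y) - H(Y|X)
- I(X;Y) = H(X) + H(Y) - H(X,Y)

Computing all quantities:
H(X) = 0.4771, H(Y) = 0.3010, H(X,Y) = 0.7782
H(X|Y) = 0.4771, H(Y|X) = 0.3010

Verification:
H(X) - H(X|Y) = 0.4771 - 0.4771 = 0.0000
H(Y) - H(Y|X) = 0.3010 - 0.3010 = 0.0000
H(X) + H(Y) - H(X,Y) = 0.4771 + 0.3010 - 0.7782 = 0.0000

All forms give I(X;Y) = 0.0000 dits. ✓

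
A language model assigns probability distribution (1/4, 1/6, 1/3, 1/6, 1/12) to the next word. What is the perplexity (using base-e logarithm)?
4.5590

Perplexity is e^H (or exp(H) for natural log).

First, H = -Σ p log p = 1.5171 nats
Perplexity = e^1.5171 = 4.5590

Interpretation: The model's uncertainty is equivalent to choosing uniformly among 4.6 options.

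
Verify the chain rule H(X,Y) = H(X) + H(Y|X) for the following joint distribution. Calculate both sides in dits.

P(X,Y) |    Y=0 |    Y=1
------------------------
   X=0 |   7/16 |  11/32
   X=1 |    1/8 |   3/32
H(X,Y) = 0.5258, H(X) = 0.2281, H(Y|X) = 0.2976 (all in dits)

Chain rule: H(X,Y) = H(X) + H(Y|X)

Left side — joint entropy directly:
H(X,Y) = -Σ p(x,y) log p(x,y) = 0.5258 dits

Right side — compute H(Y|X) from the conditional distributions:
P(X) = (25/32, 7/32), so H(X) = 0.2281 dits
H(Y|X) = Σ_x P(X=x) · H(Y|X=x):
  P(Y|X=0) = (14/25, 11/25), H(Y|X=0) = 0.2979, weight P(X=0) = 25/32
  P(Y|X=1) = (4/7, 3/7), H(Y|X=1) = 0.2966, weight P(X=1) = 7/32
H(Y|X) = 0.2976 dits

H(X) + H(Y|X) = 0.2281 + 0.2976 = 0.5258 dits

Both sides equal 0.5258 dits. ✓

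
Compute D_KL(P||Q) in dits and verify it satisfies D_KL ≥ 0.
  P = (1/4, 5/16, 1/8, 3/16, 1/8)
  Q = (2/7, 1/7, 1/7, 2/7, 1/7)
0.0429 dits

KL divergence satisfies the Gibbs inequality: D_KL(P||Q) ≥ 0 for all distributions P, Q.

D_KL(P||Q) = Σ p(x) log(p(x)/q(x))
Term by term:
  x=0: 1/4 × log_10[(1/4)/(2/7)] = -0.0145
  x=1: 5/16 × log_10[(5/16)/(1/7)] = 0.1062
  x=2: 1/8 × log_10[(1/8)/(1/7)] = -0.0072
  x=3: 3/16 × log_10[(3/16)/(2/7)] = -0.0343
  x=4: 1/8 × log_10[(1/8)/(1/7)] = -0.0072
D_KL(P||Q) = 0.0429 dits

D_KL(P||Q) = 0.0429 ≥ 0 ✓

This non-negativity is a fundamental property: relative entropy cannot be negative because it measures how different Q is from P.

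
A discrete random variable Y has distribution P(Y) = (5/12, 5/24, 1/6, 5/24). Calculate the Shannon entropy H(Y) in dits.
0.5720 dits

Shannon entropy is H(X) = -Σ p(x) log p(x).

For P = (5/12, 5/24, 1/6, 5/24):
H = -5/12 × log_10(5/12) -5/24 × log_10(5/24) -1/6 × log_10(1/6) -5/24 × log_10(5/24)
H = 0.5720 dits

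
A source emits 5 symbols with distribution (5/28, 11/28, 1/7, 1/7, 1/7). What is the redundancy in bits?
0.1454 bits

Redundancy measures how far a source is from maximum entropy:
R = H_max - H(X)

Maximum entropy for 5 symbols: H_max = log_2(5) = 2.3219 bits
Actual entropy: H(X) = 2.1765 bits
Redundancy: R = 2.3219 - 2.1765 = 0.1454 bits

This redundancy represents potential for compression: the source could be compressed by 0.1454 bits per symbol.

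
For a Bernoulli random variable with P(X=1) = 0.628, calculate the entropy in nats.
0.6600 nats

The binary entropy function is:
H(p) = -p log(p) - (1-p) log(1-p)

H(0.628) = -0.628 × log_e(0.628) - 0.372 × log_e(0.372)
H(0.628) = 0.6600 nats

Note: Binary entropy is maximized at p=0.5 (H=1 bit) and minimized at p=0 or p=1 (H=0).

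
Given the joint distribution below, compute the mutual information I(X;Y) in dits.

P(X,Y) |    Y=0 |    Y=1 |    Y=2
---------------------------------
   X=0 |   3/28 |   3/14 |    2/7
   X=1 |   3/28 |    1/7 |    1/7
0.0036 dits

Mutual information: I(X;Y) = H(X) + H(Y) - H(X,Y)

Marginals:
P(X) = (17/28, 11/28), H(X) = 0.2910 dits
P(Y) = (3/14, 5/14, 3/7), H(Y) = 0.4608 dits

Joint entropy: H(X,Y) = 0.7481 dits

I(X;Y) = 0.2910 + 0.4608 - 0.7481 = 0.0036 dits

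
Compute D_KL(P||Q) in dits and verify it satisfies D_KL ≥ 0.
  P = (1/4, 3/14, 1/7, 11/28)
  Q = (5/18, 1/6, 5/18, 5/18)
0.0298 dits

KL divergence satisfies the Gibbs inequality: D_KL(P||Q) ≥ 0 for all distributions P, Q.

D_KL(P||Q) = Σ p(x) log(p(x)/q(x))
Term by term:
  x=0: 1/4 × log_10[(1/4)/(5/18)] = -0.0114
  x=1: 3/14 × log_10[(3/14)/(1/6)] = 0.0234
  x=2: 1/7 × log_10[(1/7)/(5/18)] = -0.0413
  x=3: 11/28 × log_10[(11/28)/(5/18)] = 0.0591
D_KL(P||Q) = 0.0298 dits

D_KL(P||Q) = 0.0298 ≥ 0 ✓

This non-negativity is a fundamental property: relative entropy cannot be negative because it measures how different Q is from P.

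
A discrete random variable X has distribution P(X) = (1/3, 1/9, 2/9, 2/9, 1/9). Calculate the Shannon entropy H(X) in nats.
1.5230 nats

Shannon entropy is H(X) = -Σ p(x) log p(x).

For P = (1/3, 1/9, 2/9, 2/9, 1/9):
H = -1/3 × log_e(1/3) -1/9 × log_e(1/9) -2/9 × log_e(2/9) -2/9 × log_e(2/9) -1/9 × log_e(1/9)
H = 1.5230 nats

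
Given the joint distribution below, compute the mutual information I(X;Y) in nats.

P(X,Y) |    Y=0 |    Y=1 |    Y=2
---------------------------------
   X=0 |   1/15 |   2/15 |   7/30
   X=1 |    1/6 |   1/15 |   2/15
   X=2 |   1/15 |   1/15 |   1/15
0.0500 nats

Mutual information: I(X;Y) = H(X) + H(Y) - H(X,Y)

Marginals:
P(X) = (13/30, 11/30, 1/5), H(X) = 1.0521 nats
P(Y) = (3/10, 4/15, 13/30), H(Y) = 1.0760 nats

Joint entropy: H(X,Y) = 2.0782 nats

I(X;Y) = 1.0521 + 1.0760 - 2.0782 = 0.0500 nats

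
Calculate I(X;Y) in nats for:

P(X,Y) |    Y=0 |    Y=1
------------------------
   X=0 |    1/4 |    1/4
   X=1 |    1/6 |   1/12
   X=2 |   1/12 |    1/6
0.0283 nats

Mutual information: I(X;Y) = H(X) + H(Y) - H(X,Y)

Marginals:
P(X) = (1/2, 1/4, 1/4), H(X) = 1.0397 nats
P(Y) = (1/2, 1/2), H(Y) = 0.6931 nats

Joint entropy: H(X,Y) = 1.7046 nats

I(X;Y) = 1.0397 + 0.6931 - 1.7046 = 0.0283 nats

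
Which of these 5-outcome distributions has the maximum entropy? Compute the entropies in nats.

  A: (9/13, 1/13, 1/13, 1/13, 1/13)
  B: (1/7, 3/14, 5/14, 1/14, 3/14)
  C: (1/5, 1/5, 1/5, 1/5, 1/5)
C

For a discrete distribution over n outcomes, entropy is maximized by the uniform distribution.

Computing entropies:
H(A) = 1.0438 nats
H(B) = 1.4944 nats
H(C) = 1.6094 nats

The uniform distribution (where all probabilities equal 1/5) achieves the maximum entropy of log_e(5) = 1.6094 nats.

Distribution C has the highest entropy.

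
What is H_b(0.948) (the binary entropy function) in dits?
0.0888 dits

The binary entropy function is:
H(p) = -p log(p) - (1-p) log(1-p)

H(0.948) = -0.948 × log_10(0.948) - 0.052 × log_10(0.052)
H(0.948) = 0.0888 dits

Note: Binary entropy is maximized at p=0.5 (H=1 bit) and minimized at p=0 or p=1 (H=0).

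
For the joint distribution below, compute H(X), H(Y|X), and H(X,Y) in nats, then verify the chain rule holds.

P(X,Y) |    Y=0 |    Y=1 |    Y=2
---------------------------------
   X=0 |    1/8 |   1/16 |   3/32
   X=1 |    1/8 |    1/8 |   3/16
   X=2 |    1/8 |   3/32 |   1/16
H(X,Y) = 2.1440, H(X) = 1.0752, H(Y|X) = 1.0688 (all in nats)

Chain rule: H(X,Y) = H(X) + H(Y|X)

Left side — joint entropy directly:
H(X,Y) = -Σ p(x,y) log p(x,y) = 2.1440 nats

Right side — compute H(Y|X) from the conditional distributions:
P(X) = (9/32, 7/16, 9/32), so H(X) = 1.0752 nats
H(Y|X) = Σ_x P(X=x) · H(Y|X=x):
  P(Y|X=0) = (4/9, 2/9, 1/3), H(Y|X=0) = 1.0609, weight P(X=0) = 9/32
  P(Y|X=1) = (2/7, 2/7, 3/7), H(Y|X=1) = 1.0790, weight P(X=1) = 7/16
  P(Y|X=2) = (4/9, 1/3, 2/9), H(Y|X=2) = 1.0609, weight P(X=2) = 9/32
H(Y|X) = 1.0688 nats

H(X) + H(Y|X) = 1.0752 + 1.0688 = 2.1440 nats

Both sides equal 2.1440 nats. ✓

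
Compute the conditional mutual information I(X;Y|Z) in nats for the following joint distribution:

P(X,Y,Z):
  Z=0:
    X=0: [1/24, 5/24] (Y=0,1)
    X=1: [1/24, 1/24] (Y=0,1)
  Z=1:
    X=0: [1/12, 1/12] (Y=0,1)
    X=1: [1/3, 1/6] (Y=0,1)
0.0243 nats

Conditional mutual information: I(X;Y|Z) = H(X|Z) + H(Y|Z) - H(X,Y|Z)

H(Z) = 0.6365
H(X,Z) = 1.1988 → H(X|Z) = 0.5623
H(Y,Z) = 1.2650 → H(Y|Z) = 0.6285
H(X,Y,Z) = 1.8030 → H(X,Y|Z) = 1.1665

I(X;Y|Z) = 0.5623 + 0.6285 - 1.1665 = 0.0243 nats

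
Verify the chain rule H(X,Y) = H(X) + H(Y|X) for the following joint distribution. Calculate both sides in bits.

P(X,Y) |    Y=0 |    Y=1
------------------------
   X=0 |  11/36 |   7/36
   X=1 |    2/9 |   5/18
H(X,Y) = 1.9776, H(X) = 1.0000, H(Y|X) = 0.9776 (all in bits)

Chain rule: H(X,Y) = H(X) + H(Y|X)

Left side — joint entropy directly:
H(X,Y) = -Σ p(x,y) log p(x,y) = 1.9776 bits

Right side — compute H(Y|X) from the conditional distributions:
P(X) = (1/2, 1/2), so H(X) = 1.0000 bits
H(Y|X) = Σ_x P(X=x) · H(Y|X=x):
  P(Y|X=0) = (11/18, 7/18), H(Y|X=0) = 0.9641, weight P(X=0) = 1/2
  P(Y|X=1) = (4/9, 5/9), H(Y|X=1) = 0.9911, weight P(X=1) = 1/2
H(Y|X) = 0.9776 bits

H(X) + H(Y|X) = 1.0000 + 0.9776 = 1.9776 bits

Both sides equal 1.9776 bits. ✓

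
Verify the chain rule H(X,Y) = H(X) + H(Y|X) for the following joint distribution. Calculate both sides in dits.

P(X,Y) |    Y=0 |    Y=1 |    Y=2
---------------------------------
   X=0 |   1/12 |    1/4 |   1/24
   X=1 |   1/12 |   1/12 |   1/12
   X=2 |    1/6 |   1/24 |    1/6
H(X,Y) = 0.8846, H(X) = 0.4700, H(Y|X) = 0.4147 (all in dits)

Chain rule: H(X,Y) = H(X) + H(Y|X)

Left side — joint entropy directly:
H(X,Y) = -Σ p(x,y) log p(x,y) = 0.8846 dits

Right side — compute H(Y|X) from the conditional distributions:
P(X) = (3/8, 1/4, 3/8), so H(X) = 0.4700 dits
H(Y|X) = Σ_x P(X=x) · H(Y|X=x):
  P(Y|X=0) = (2/9, 2/3, 1/9), H(Y|X=0) = 0.3686, weight P(X=0) = 3/8
  P(Y|X=1) = (1/3, 1/3, 1/3), H(Y|X=1) = 0.4771, weight P(X=1) = 1/4
  P(Y|X=2) = (4/9, 1/9, 4/9), H(Y|X=2) = 0.4191, weight P(X=2) = 3/8
H(Y|X) = 0.4147 dits

H(X) + H(Y|X) = 0.4700 + 0.4147 = 0.8846 dits

Both sides equal 0.8846 dits. ✓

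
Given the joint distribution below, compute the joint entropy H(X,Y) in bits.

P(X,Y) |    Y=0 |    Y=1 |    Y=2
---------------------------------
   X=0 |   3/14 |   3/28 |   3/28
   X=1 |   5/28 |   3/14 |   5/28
2.5306 bits

Joint entropy is H(X,Y) = -Σ_{x,y} p(x,y) log p(x,y).

Summing over all non-zero entries:
H(X,Y) = -[3/14·log_2(3/14) + 3/28·log_2(3/28) + 3/28·log_2(3/28) + 5/28·log_2(5/28) + 3/14·log_2(3/14) + 5/28·log_2(5/28)]
H(X,Y) = 2.5306 bits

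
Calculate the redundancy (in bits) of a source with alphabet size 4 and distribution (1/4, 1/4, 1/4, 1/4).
0.0000 bits

Redundancy measures how far a source is from maximum entropy:
R = H_max - H(X)

Maximum entropy for 4 symbols: H_max = log_2(4) = 2.0000 bits
Actual entropy: H(X) = 2.0000 bits
Redundancy: R = 2.0000 - 2.0000 = 0.0000 bits

This redundancy represents potential for compression: the source could be compressed by 0.0000 bits per symbol.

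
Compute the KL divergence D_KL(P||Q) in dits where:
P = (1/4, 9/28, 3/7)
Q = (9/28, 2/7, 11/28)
0.0054 dits

KL divergence: D_KL(P||Q) = Σ p(x) log(p(x)/q(x))

Computing term by term:
  x=0: 1/4 × log_10[(1/4)/(9/28)] = 1/4 × -0.1091 = -0.0273
  x=1: 9/28 × log_10[(9/28)/(2/7)] = 9/28 × 0.0512 = 0.0164
  x=2: 3/7 × log_10[(3/7)/(11/28)] = 3/7 × 0.0378 = 0.0162

D_KL(P||Q) = 0.0054 dits

Note: KL divergence is always non-negative and equals 0 iff P = Q.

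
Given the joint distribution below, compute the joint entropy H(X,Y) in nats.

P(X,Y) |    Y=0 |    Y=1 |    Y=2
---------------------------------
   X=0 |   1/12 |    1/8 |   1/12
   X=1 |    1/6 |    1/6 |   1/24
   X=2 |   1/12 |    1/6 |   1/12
2.1165 nats

Joint entropy is H(X,Y) = -Σ_{x,y} p(x,y) log p(x,y).

Summing over all non-zero entries:
H(X,Y) = -[1/12·log_e(1/12) + 1/8·log_e(1/8) + 1/12·log_e(1/12) + 1/6·log_e(1/6) + 1/6·log_e(1/6) + 1/24·log_e(1/24) + 1/12·log_e(1/12) + 1/6·log_e(1/6) + 1/12·log_e(1/12)]
H(X,Y) = 2.1165 nats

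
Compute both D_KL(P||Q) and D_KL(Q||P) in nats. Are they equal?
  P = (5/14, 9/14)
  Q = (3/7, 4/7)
D_KL(P||Q) = 0.0106, D_KL(Q||P) = 0.0108

KL divergence is not symmetric: D_KL(P||Q) ≠ D_KL(Q||P) in general.

D_KL(P||Q) = 0.0106 nats
D_KL(Q||P) = 0.0108 nats

No, they are not equal!

This asymmetry is why KL divergence is not a true distance metric.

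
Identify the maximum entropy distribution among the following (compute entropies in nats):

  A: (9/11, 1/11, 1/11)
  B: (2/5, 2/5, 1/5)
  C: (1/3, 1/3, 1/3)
C

For a discrete distribution over n outcomes, entropy is maximized by the uniform distribution.

Computing entropies:
H(A) = 0.6002 nats
H(B) = 1.0549 nats
H(C) = 1.0986 nats

The uniform distribution (where all probabilities equal 1/3) achieves the maximum entropy of log_e(3) = 1.0986 nats.

Distribution C has the highest entropy.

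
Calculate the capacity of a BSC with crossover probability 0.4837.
0.0008 bits

For a binary symmetric channel (BSC) with error probability p:
Capacity C = 1 - H(p) bits per symbol

where H(p) = -p log₂(p) - (1-p) log₂(1-p) is the binary entropy function.

H(0.4837) = 0.9992 bits
C = 1 - 0.9992 = 0.0008 bits per symbol

This means we can reliably transmit up to 0.0008 bits of information per channel use.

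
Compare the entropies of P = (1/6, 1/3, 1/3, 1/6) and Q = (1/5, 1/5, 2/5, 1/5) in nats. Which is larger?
Q

Computing entropies in nats:
H(P) = 1.3297
H(Q) = 1.3322

Distribution Q has higher entropy.

Intuition: The distribution closer to uniform (more spread out) has higher entropy.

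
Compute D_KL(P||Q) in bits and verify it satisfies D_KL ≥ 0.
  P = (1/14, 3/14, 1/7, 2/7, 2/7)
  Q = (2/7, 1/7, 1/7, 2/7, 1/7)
0.2682 bits

KL divergence satisfies the Gibbs inequality: D_KL(P||Q) ≥ 0 for all distributions P, Q.

D_KL(P||Q) = Σ p(x) log(p(x)/q(x))
Term by term:
  x=0: 1/14 × log_2[(1/14)/(2/7)] = -0.1429
  x=1: 3/14 × log_2[(3/14)/(1/7)] = 0.1253
  x=2: 1/7 × log_2[(1/7)/(1/7)] = 0.0000
  x=3: 2/7 × log_2[(2/7)/(2/7)] = 0.0000
  x=4: 2/7 × log_2[(2/7)/(1/7)] = 0.2857
D_KL(P||Q) = 0.2682 bits

D_KL(P||Q) = 0.2682 ≥ 0 ✓

This non-negativity is a fundamental property: relative entropy cannot be negative because it measures how different Q is from P.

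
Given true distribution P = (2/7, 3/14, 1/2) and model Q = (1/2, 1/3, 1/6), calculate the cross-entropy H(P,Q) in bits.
1.9178 bits

Cross-entropy: H(P,Q) = -Σ p(x) log q(x)

Alternatively: H(P,Q) = H(P) + D_KL(P||Q)
H(P) = 1.4926 bits
D_KL(P||Q) = 0.4252 bits

H(P,Q) = 1.4926 + 0.4252 = 1.9178 bits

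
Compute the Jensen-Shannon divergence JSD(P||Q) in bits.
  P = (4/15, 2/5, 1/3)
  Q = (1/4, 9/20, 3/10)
0.0019 bits

Jensen-Shannon divergence is:
JSD(P||Q) = 0.5 × D_KL(P||M) + 0.5 × D_KL(Q||M)
where M = 0.5 × (P + Q) is the mixture distribution.

M = 0.5 × (4/15, 2/5, 1/3) + 0.5 × (1/4, 9/20, 3/10) = (0.258333, 17/40, 0.316667)

D_KL(P||M) = 0.0019 bits
D_KL(Q||M) = 0.0019 bits

JSD(P||Q) = 0.5 × 0.0019 + 0.5 × 0.0019 = 0.0019 bits

Unlike KL divergence, JSD is symmetric and bounded: 0 ≤ JSD ≤ log(2).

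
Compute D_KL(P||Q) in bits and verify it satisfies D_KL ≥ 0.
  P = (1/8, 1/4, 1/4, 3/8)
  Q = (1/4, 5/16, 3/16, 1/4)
0.1176 bits

KL divergence satisfies the Gibbs inequality: D_KL(P||Q) ≥ 0 for all distributions P, Q.

D_KL(P||Q) = Σ p(x) log(p(x)/q(x))
Term by term:
  x=0: 1/8 × log_2[(1/8)/(1/4)] = -0.1250
  x=1: 1/4 × log_2[(1/4)/(5/16)] = -0.0805
  x=2: 1/4 × log_2[(1/4)/(3/16)] = 0.1038
  x=3: 3/8 × log_2[(3/8)/(1/4)] = 0.2194
D_KL(P||Q) = 0.1176 bits

D_KL(P||Q) = 0.1176 ≥ 0 ✓

This non-negativity is a fundamental property: relative entropy cannot be negative because it measures how different Q is from P.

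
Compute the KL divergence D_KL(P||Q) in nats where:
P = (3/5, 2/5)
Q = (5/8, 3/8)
0.0013 nats

KL divergence: D_KL(P||Q) = Σ p(x) log(p(x)/q(x))

Computing term by term:
  x=0: 3/5 × log_e[(3/5)/(5/8)] = 3/5 × -0.0408 = -0.0245
  x=1: 2/5 × log_e[(2/5)/(3/8)] = 2/5 × 0.0645 = 0.0258

D_KL(P||Q) = 0.0013 nats

Note: KL divergence is always non-negative and equals 0 iff P = Q.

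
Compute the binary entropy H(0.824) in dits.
0.2021 dits

The binary entropy function is:
H(p) = -p log(p) - (1-p) log(1-p)

H(0.824) = -0.824 × log_10(0.824) - 0.176 × log_10(0.176)
H(0.824) = 0.2021 dits

Note: Binary entropy is maximized at p=0.5 (H=1 bit) and minimized at p=0 or p=1 (H=0).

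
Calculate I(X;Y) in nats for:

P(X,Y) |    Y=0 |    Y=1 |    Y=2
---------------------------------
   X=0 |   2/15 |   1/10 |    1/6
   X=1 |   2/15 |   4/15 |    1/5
0.0207 nats

Mutual information: I(X;Y) = H(X) + H(Y) - H(X,Y)

Marginals:
P(X) = (2/5, 3/5), H(X) = 0.6730 nats
P(Y) = (4/15, 11/30, 11/30), H(Y) = 1.0882 nats

Joint entropy: H(X,Y) = 1.7405 nats

I(X;Y) = 0.6730 + 1.0882 - 1.7405 = 0.0207 nats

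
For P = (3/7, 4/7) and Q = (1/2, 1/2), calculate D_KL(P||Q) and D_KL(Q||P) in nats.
D_KL(P||Q) = 0.0102, D_KL(Q||P) = 0.0103

KL divergence is not symmetric: D_KL(P||Q) ≠ D_KL(Q||P) in general.

D_KL(P||Q) = 0.0102 nats
D_KL(Q||P) = 0.0103 nats

No, they are not equal!

This asymmetry is why KL divergence is not a true distance metric.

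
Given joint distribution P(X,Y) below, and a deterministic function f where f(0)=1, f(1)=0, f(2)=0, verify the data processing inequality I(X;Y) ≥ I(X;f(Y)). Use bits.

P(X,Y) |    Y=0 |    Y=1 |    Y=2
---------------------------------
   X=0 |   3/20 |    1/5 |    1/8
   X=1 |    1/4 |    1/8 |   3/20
I(X;Y) = 0.0307, I(X;f(Y)) = 0.0194, inequality holds: 0.0307 ≥ 0.0194

Data Processing Inequality: For any Markov chain X → Y → Z, we have I(X;Y) ≥ I(X;Z).

Here Z = f(Y) is a deterministic function of Y, forming X → Y → Z.

Original I(X;Y) = 0.0307 bits

After applying f:
P(X,Z) where Z=f(Y):
- P(X,Z=0) = P(X,Y=1) + P(X,Y=2)
- P(X,Z=1) = P(X,Y=0)

I(X;Z) = I(X;f(Y)) = 0.0194 bits

Verification: 0.0307 ≥ 0.0194 ✓

Information cannot be created by processing; the function f can only lose information about X.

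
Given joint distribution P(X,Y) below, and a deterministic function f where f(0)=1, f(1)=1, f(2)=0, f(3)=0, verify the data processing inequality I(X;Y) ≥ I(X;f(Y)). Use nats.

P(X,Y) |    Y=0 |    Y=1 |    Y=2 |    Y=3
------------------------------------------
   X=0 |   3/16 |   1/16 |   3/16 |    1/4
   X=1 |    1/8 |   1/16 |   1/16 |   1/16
I(X;Y) = 0.0272, I(X;f(Y)) = 0.0244, inequality holds: 0.0272 ≥ 0.0244

Data Processing Inequality: For any Markov chain X → Y → Z, we have I(X;Y) ≥ I(X;Z).

Here Z = f(Y) is a deterministic function of Y, forming X → Y → Z.

Original I(X;Y) = 0.0272 nats

After applying f:
P(X,Z) where Z=f(Y):
- P(X,Z=0) = P(X,Y=2) + P(X,Y=3)
- P(X,Z=1) = P(X,Y=0) + P(X,Y=1)

I(X;Z) = I(X;f(Y)) = 0.0244 nats

Verification: 0.0272 ≥ 0.0244 ✓

Information cannot be created by processing; the function f can only lose information about X.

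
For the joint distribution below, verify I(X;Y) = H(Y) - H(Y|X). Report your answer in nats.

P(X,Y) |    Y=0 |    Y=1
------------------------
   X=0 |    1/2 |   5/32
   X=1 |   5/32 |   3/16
I(X;Y) = 0.0464 nats

Mutual information has multiple equivalent forms:
- I(X;Y) = H(X) - H(X|Y)
- I(X;Y) = H(Y) - H(Y|X)
- I(X;Y) = H(X) + H(Y) - H(X,Y)

Computing all quantities:
H(X) = 0.6435, H(Y) = 0.6435, H(X,Y) = 1.2405
H(X|Y) = 0.5970, H(Y|X) = 0.5970

Verification:
H(X) - H(X|Y) = 0.6435 - 0.5970 = 0.0464
H(Y) - H(Y|X) = 0.6435 - 0.5970 = 0.0464
H(X) + H(Y) - H(X,Y) = 0.6435 + 0.6435 - 1.2405 = 0.0464

All forms give I(X;Y) = 0.0464 nats. ✓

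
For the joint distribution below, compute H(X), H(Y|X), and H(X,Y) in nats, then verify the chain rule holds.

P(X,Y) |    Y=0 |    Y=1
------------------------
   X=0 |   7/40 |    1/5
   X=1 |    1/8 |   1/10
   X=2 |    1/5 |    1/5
H(X,Y) = 1.7609, H(X) = 1.0699, H(Y|X) = 0.6909 (all in nats)

Chain rule: H(X,Y) = H(X) + H(Y|X)

Left side — joint entropy directly:
H(X,Y) = -Σ p(x,y) log p(x,y) = 1.7609 nats

Right side — compute H(Y|X) from the conditional distributions:
P(X) = (3/8, 9/40, 2/5), so H(X) = 1.0699 nats
H(Y|X) = Σ_x P(X=x) · H(Y|X=x):
  P(Y|X=0) = (7/15, 8/15), H(Y|X=0) = 0.6909, weight P(X=0) = 3/8
  P(Y|X=1) = (5/9, 4/9), H(Y|X=1) = 0.6870, weight P(X=1) = 9/40
  P(Y|X=2) = (1/2, 1/2), H(Y|X=2) = 0.6931, weight P(X=2) = 2/5
H(Y|X) = 0.6909 nats

H(X) + H(Y|X) = 1.0699 + 0.6909 = 1.7609 nats

Both sides equal 1.7609 nats. ✓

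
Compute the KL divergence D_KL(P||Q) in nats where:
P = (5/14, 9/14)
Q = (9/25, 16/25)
0.0000 nats

KL divergence: D_KL(P||Q) = Σ p(x) log(p(x)/q(x))

Computing term by term:
  x=0: 5/14 × log_e[(5/14)/(9/25)] = 5/14 × -0.0080 = -0.0028
  x=1: 9/14 × log_e[(9/14)/(16/25)] = 9/14 × 0.0045 = 0.0029

D_KL(P||Q) = 0.0000 nats

Note: KL divergence is always non-negative and equals 0 iff P = Q.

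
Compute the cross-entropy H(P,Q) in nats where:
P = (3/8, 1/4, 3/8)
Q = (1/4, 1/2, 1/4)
1.2130 nats

Cross-entropy: H(P,Q) = -Σ p(x) log q(x)

Alternatively: H(P,Q) = H(P) + D_KL(P||Q)
H(P) = 1.0822 nats
D_KL(P||Q) = 0.1308 nats

H(P,Q) = 1.0822 + 0.1308 = 1.2130 nats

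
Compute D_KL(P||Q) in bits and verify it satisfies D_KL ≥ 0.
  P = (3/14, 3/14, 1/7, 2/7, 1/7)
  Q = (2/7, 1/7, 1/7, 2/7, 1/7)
0.0364 bits

KL divergence satisfies the Gibbs inequality: D_KL(P||Q) ≥ 0 for all distributions P, Q.

D_KL(P||Q) = Σ p(x) log(p(x)/q(x))
Term by term:
  x=0: 3/14 × log_2[(3/14)/(2/7)] = -0.0889
  x=1: 3/14 × log_2[(3/14)/(1/7)] = 0.1253
  x=2: 1/7 × log_2[(1/7)/(1/7)] = 0.0000
  x=3: 2/7 × log_2[(2/7)/(2/7)] = 0.0000
  x=4: 1/7 × log_2[(1/7)/(1/7)] = 0.0000
D_KL(P||Q) = 0.0364 bits

D_KL(P||Q) = 0.0364 ≥ 0 ✓

This non-negativity is a fundamental property: relative entropy cannot be negative because it measures how different Q is from P.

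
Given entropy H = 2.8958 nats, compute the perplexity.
18.0980

Perplexity is e^H (or exp(H) for natural log).

H = 2.8958 nats
Perplexity = e^2.8958 = 18.0980

Interpretation: The model's uncertainty is equivalent to choosing uniformly among 18.1 options.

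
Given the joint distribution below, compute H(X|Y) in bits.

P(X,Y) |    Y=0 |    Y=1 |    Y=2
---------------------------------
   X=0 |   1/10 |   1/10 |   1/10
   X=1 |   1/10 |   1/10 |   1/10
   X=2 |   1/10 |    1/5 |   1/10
1.5510 bits

Using the chain rule: H(X|Y) = H(X,Y) - H(Y)

First, compute H(X,Y) = 3.1219 bits

Marginal P(Y) = (3/10, 2/5, 3/10)
H(Y) = 1.5710 bits

H(X|Y) = H(X,Y) - H(Y) = 3.1219 - 1.5710 = 1.5510 bits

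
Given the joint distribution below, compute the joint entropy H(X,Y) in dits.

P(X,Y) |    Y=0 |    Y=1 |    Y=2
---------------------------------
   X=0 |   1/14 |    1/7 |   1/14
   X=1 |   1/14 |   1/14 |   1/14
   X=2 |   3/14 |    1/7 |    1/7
0.9149 dits

Joint entropy is H(X,Y) = -Σ_{x,y} p(x,y) log p(x,y).

Summing over all non-zero entries:
H(X,Y) = -[1/14·log_10(1/14) + 1/7·log_10(1/7) + 1/14·log_10(1/14) + 1/14·log_10(1/14) + 1/14·log_10(1/14) + 1/14·log_10(1/14) + 3/14·log_10(3/14) + 1/7·log_10(1/7) + 1/7·log_10(1/7)]
H(X,Y) = 0.9149 dits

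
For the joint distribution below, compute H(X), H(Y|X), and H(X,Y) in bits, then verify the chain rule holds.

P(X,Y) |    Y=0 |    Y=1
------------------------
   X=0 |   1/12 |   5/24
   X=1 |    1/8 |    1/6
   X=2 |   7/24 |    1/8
H(X,Y) = 2.4695, H(X) = 1.5632, H(Y|X) = 0.9063 (all in bits)

Chain rule: H(X,Y) = H(X) + H(Y|X)

Left side — joint entropy directly:
H(X,Y) = -Σ p(x,y) log p(x,y) = 2.4695 bits

Right side — compute H(Y|X) from the conditional distributions:
P(X) = (7/24, 7/24, 5/12), so H(X) = 1.5632 bits
H(Y|X) = Σ_x P(X=x) · H(Y|X=x):
  P(Y|X=0) = (2/7, 5/7), H(Y|X=0) = 0.8631, weight P(X=0) = 7/24
  P(Y|X=1) = (3/7, 4/7), H(Y|X=1) = 0.9852, weight P(X=1) = 7/24
  P(Y|X=2) = (7/10, 3/10), H(Y|X=2) = 0.8813, weight P(X=2) = 5/12
H(Y|X) = 0.9063 bits

H(X) + H(Y|X) = 1.5632 + 0.9063 = 2.4695 bits

Both sides equal 2.4695 bits. ✓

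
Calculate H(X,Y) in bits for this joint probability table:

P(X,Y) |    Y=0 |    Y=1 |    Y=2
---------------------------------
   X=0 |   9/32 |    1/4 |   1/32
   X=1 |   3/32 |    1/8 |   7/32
2.3458 bits

Joint entropy is H(X,Y) = -Σ_{x,y} p(x,y) log p(x,y).

Summing over all non-zero entries:
H(X,Y) = -[9/32·log_2(9/32) + 1/4·log_2(1/4) + 1/32·log_2(1/32) + 3/32·log_2(3/32) + 1/8·log_2(1/8) + 7/32·log_2(7/32)]
H(X,Y) = 2.3458 bits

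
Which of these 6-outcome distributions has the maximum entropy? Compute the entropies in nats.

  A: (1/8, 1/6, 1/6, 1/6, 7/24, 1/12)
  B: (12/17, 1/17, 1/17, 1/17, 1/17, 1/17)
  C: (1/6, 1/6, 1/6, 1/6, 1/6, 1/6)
C

For a discrete distribution over n outcomes, entropy is maximized by the uniform distribution.

Computing entropies:
H(A) = 1.7223 nats
H(B) = 1.0792 nats
H(C) = 1.7918 nats

The uniform distribution (where all probabilities equal 1/6) achieves the maximum entropy of log_e(6) = 1.7918 nats.

Distribution C has the highest entropy.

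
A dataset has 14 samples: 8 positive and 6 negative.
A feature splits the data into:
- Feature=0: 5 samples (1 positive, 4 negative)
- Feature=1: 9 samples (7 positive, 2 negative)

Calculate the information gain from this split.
0.2361 bits

Information Gain = H(Y) - H(Y|Feature)

Before split:
P(positive) = 8/14 = 0.5714
H(Y) = 0.9852 bits

After split:
Feature=0: H = 0.7219 bits (weight = 5/14)
Feature=1: H = 0.7642 bits (weight = 9/14)
H(Y|Feature) = (5/14)×0.7219 + (9/14)×0.7642 = 0.7491 bits

Information Gain = 0.9852 - 0.7491 = 0.2361 bits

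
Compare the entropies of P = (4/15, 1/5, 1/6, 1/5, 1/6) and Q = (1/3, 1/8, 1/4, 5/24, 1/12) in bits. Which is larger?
P

Computing entropies in bits:
H(P) = 2.2989
H(Q) = 2.1735

Distribution P has higher entropy.

Intuition: The distribution closer to uniform (more spread out) has higher entropy.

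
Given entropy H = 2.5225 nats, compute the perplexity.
12.4597

Perplexity is e^H (or exp(H) for natural log).

H = 2.5225 nats
Perplexity = e^2.5225 = 12.4597

Interpretation: The model's uncertainty is equivalent to choosing uniformly among 12.5 options.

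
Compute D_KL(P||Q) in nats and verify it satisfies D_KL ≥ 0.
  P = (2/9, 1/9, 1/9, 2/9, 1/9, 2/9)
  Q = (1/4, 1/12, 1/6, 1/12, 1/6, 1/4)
0.1075 nats

KL divergence satisfies the Gibbs inequality: D_KL(P||Q) ≥ 0 for all distributions P, Q.

D_KL(P||Q) = Σ p(x) log(p(x)/q(x))
Term by term:
  x=0: 2/9 × log_e[(2/9)/(1/4)] = -0.0262
  x=1: 1/9 × log_e[(1/9)/(1/12)] = 0.0320
  x=2: 1/9 × log_e[(1/9)/(1/6)] = -0.0451
  x=3: 2/9 × log_e[(2/9)/(1/12)] = 0.2180
  x=4: 1/9 × log_e[(1/9)/(1/6)] = -0.0451
  x=5: 2/9 × log_e[(2/9)/(1/4)] = -0.0262
D_KL(P||Q) = 0.1075 nats

D_KL(P||Q) = 0.1075 ≥ 0 ✓

This non-negativity is a fundamental property: relative entropy cannot be negative because it measures how different Q is from P.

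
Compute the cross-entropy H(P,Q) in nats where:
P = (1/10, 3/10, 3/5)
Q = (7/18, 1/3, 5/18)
1.1926 nats

Cross-entropy: H(P,Q) = -Σ p(x) log q(x)

Alternatively: H(P,Q) = H(P) + D_KL(P||Q)
H(P) = 0.8979 nats
D_KL(P||Q) = 0.2946 nats

H(P,Q) = 0.8979 + 0.2946 = 1.1926 nats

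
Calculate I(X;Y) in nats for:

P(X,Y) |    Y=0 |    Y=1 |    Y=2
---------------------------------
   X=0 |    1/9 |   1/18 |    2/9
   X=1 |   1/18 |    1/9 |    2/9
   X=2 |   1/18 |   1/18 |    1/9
0.0207 nats

Mutual information: I(X;Y) = H(X) + H(Y) - H(X,Y)

Marginals:
P(X) = (7/18, 7/18, 2/9), H(X) = 1.0688 nats
P(Y) = (2/9, 2/9, 5/9), H(Y) = 0.9950 nats

Joint entropy: H(X,Y) = 2.0432 nats

I(X;Y) = 1.0688 + 0.9950 - 2.0432 = 0.0207 nats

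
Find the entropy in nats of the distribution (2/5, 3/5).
0.6730 nats

Shannon entropy is H(X) = -Σ p(x) log p(x).

For P = (2/5, 3/5):
H = -2/5 × log_e(2/5) -3/5 × log_e(3/5)
H = 0.6730 nats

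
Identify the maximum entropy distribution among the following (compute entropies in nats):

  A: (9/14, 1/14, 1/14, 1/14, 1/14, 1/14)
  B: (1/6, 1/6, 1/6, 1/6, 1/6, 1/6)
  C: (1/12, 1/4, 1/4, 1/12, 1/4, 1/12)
B

For a discrete distribution over n outcomes, entropy is maximized by the uniform distribution.

Computing entropies:
H(A) = 1.2266 nats
H(B) = 1.7918 nats
H(C) = 1.6609 nats

The uniform distribution (where all probabilities equal 1/6) achieves the maximum entropy of log_e(6) = 1.7918 nats.

Distribution B has the highest entropy.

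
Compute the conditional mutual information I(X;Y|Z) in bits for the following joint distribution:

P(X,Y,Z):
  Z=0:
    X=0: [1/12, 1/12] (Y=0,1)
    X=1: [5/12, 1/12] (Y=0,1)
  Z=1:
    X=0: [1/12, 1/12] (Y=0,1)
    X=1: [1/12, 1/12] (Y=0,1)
0.0492 bits

Conditional mutual information: I(X;Y|Z) = H(X|Z) + H(Y|Z) - H(X,Y|Z)

H(Z) = 0.9183
H(X,Z) = 1.7925 → H(X|Z) = 0.8742
H(Y,Z) = 1.7925 → H(Y|Z) = 0.8742
H(X,Y,Z) = 2.6175 → H(X,Y|Z) = 1.6992

I(X;Y|Z) = 0.8742 + 0.8742 - 1.6992 = 0.0492 bits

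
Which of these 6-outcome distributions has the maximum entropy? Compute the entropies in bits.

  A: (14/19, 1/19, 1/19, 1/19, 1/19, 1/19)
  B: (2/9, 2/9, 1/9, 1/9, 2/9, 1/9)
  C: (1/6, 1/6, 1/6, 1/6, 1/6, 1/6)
C

For a discrete distribution over n outcomes, entropy is maximized by the uniform distribution.

Computing entropies:
H(A) = 1.4425 bits
H(B) = 2.5033 bits
H(C) = 2.5850 bits

The uniform distribution (where all probabilities equal 1/6) achieves the maximum entropy of log_2(6) = 2.5850 bits.

Distribution C has the highest entropy.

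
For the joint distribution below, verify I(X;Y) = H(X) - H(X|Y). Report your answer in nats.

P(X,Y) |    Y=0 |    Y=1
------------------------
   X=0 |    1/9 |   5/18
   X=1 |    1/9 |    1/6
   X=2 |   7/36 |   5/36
I(X;Y) = 0.0332 nats

Mutual information has multiple equivalent forms:
- I(X;Y) = H(X) - H(X|Y)
- I(X;Y) = H(Y) - H(Y|X)
- I(X;Y) = H(X) + H(Y) - H(X,Y)

Computing all quantities:
H(X) = 1.0893, H(Y) = 0.6792, H(X,Y) = 1.7353
H(X|Y) = 1.0561, H(Y|X) = 0.6460

Verification:
H(X) - H(X|Y) = 1.0893 - 1.0561 = 0.0332
H(Y) - H(Y|X) = 0.6792 - 0.6460 = 0.0332
H(X) + H(Y) - H(X,Y) = 1.0893 + 0.6792 - 1.7353 = 0.0332

All forms give I(X;Y) = 0.0332 nats. ✓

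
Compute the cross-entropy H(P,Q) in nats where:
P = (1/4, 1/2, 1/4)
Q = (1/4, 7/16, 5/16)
1.0507 nats

Cross-entropy: H(P,Q) = -Σ p(x) log q(x)

Alternatively: H(P,Q) = H(P) + D_KL(P||Q)
H(P) = 1.0397 nats
D_KL(P||Q) = 0.0110 nats

H(P,Q) = 1.0397 + 0.0110 = 1.0507 nats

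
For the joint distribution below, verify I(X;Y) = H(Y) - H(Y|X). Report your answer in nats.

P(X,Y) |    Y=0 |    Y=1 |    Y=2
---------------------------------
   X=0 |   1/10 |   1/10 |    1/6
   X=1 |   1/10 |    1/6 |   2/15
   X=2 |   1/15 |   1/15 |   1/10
I(X;Y) = 0.0111 nats

Mutual information has multiple equivalent forms:
- I(X;Y) = H(X) - H(X|Y)
- I(X;Y) = H(Y) - H(Y|X)
- I(X;Y) = H(X) + H(Y) - H(X,Y)

Computing all quantities:
H(X) = 1.0740, H(Y) = 1.0852, H(X,Y) = 2.1480
H(X|Y) = 1.0628, H(Y|X) = 1.0741

Verification:
H(X) - H(X|Y) = 1.0740 - 1.0628 = 0.0111
H(Y) - H(Y|X) = 1.0852 - 1.0741 = 0.0111
H(X) + H(Y) - H(X,Y) = 1.0740 + 1.0852 - 2.1480 = 0.0111

All forms give I(X;Y) = 0.0111 nats. ✓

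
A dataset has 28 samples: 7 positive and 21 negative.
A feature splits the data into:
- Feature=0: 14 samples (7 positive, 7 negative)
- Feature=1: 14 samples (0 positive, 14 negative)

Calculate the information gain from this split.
0.3113 bits

Information Gain = H(Y) - H(Y|Feature)

Before split:
P(positive) = 7/28 = 0.2500
H(Y) = 0.8113 bits

After split:
Feature=0: H = 1.0000 bits (weight = 14/28)
Feature=1: H = 0.0000 bits (weight = 14/28)
H(Y|Feature) = (14/28)×1.0000 + (14/28)×0.0000 = 0.5000 bits

Information Gain = 0.8113 - 0.5000 = 0.3113 bits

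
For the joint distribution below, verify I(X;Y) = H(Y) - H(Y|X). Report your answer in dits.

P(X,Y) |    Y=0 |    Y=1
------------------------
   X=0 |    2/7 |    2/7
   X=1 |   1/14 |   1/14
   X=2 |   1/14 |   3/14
I(X;Y) = 0.0118 dits

Mutual information has multiple equivalent forms:
- I(X;Y) = H(X) - H(X|Y)
- I(X;Y) = H(Y) - H(Y|X)
- I(X;Y) = H(X) + H(Y) - H(X,Y)

Computing all quantities:
H(X) = 0.4151, H(Y) = 0.2966, H(X,Y) = 0.6999
H(X|Y) = 0.4033, H(Y|X) = 0.2848

Verification:
H(X) - H(X|Y) = 0.4151 - 0.4033 = 0.0118
H(Y) - H(Y|X) = 0.2966 - 0.2848 = 0.0118
H(X) + H(Y) - H(X,Y) = 0.4151 + 0.2966 - 0.6999 = 0.0118

All forms give I(X;Y) = 0.0118 dits. ✓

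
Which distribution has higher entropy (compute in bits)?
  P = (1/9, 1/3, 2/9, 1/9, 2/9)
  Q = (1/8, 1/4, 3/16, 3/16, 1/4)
Q

Computing entropies in bits:
H(P) = 2.1972
H(Q) = 2.2806

Distribution Q has higher entropy.

Intuition: The distribution closer to uniform (more spread out) has higher entropy.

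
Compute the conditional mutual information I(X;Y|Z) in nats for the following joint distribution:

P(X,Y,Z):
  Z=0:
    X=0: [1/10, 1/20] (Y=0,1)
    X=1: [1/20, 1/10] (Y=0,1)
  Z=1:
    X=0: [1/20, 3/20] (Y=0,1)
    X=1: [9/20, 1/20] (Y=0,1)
0.1608 nats

Conditional mutual information: I(X;Y|Z) = H(X|Z) + H(Y|Z) - H(X,Y|Z)

H(Z) = 0.6109
H(X,Z) = 1.2376 → H(X|Z) = 0.6267
H(Y,Z) = 1.2376 → H(Y|Z) = 0.6267
H(X,Y,Z) = 1.7036 → H(X,Y|Z) = 1.0927

I(X;Y|Z) = 0.6267 + 0.6267 - 1.0927 = 0.1608 nats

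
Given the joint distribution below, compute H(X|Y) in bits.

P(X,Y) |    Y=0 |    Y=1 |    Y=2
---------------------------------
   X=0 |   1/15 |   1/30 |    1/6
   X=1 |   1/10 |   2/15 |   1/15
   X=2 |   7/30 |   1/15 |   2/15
1.4236 bits

Using the chain rule: H(X|Y) = H(X,Y) - H(Y)

First, compute H(X,Y) = 2.9730 bits

Marginal P(Y) = (2/5, 7/30, 11/30)
H(Y) = 1.5494 bits

H(X|Y) = H(X,Y) - H(Y) = 2.9730 - 1.5494 = 1.4236 bits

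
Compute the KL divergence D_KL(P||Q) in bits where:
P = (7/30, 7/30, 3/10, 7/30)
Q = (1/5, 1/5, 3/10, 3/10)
0.0192 bits

KL divergence: D_KL(P||Q) = Σ p(x) log(p(x)/q(x))

Computing term by term:
  x=0: 7/30 × log_2[(7/30)/(1/5)] = 7/30 × 0.2224 = 0.0519
  x=1: 7/30 × log_2[(7/30)/(1/5)] = 7/30 × 0.2224 = 0.0519
  x=2: 3/10 × log_2[(3/10)/(3/10)] = 3/10 × 0.0000 = 0.0000
  x=3: 7/30 × log_2[(7/30)/(3/10)] = 7/30 × -0.3626 = -0.0846

D_KL(P||Q) = 0.0192 bits

Note: KL divergence is always non-negative and equals 0 iff P = Q.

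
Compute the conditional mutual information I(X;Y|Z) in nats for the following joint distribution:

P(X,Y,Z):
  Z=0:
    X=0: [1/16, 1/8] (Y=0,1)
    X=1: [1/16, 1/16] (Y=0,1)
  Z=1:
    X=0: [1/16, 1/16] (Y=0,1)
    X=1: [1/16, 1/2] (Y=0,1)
0.0474 nats

Conditional mutual information: I(X;Y|Z) = H(X|Z) + H(Y|Z) - H(X,Y|Z)

H(Z) = 0.6211
H(X,Z) = 1.1574 → H(X|Z) = 0.5363
H(Y,Z) = 1.1574 → H(Y|Z) = 0.5363
H(X,Y,Z) = 1.6462 → H(X,Y|Z) = 1.0251

I(X;Y|Z) = 0.5363 + 0.5363 - 1.0251 = 0.0474 nats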